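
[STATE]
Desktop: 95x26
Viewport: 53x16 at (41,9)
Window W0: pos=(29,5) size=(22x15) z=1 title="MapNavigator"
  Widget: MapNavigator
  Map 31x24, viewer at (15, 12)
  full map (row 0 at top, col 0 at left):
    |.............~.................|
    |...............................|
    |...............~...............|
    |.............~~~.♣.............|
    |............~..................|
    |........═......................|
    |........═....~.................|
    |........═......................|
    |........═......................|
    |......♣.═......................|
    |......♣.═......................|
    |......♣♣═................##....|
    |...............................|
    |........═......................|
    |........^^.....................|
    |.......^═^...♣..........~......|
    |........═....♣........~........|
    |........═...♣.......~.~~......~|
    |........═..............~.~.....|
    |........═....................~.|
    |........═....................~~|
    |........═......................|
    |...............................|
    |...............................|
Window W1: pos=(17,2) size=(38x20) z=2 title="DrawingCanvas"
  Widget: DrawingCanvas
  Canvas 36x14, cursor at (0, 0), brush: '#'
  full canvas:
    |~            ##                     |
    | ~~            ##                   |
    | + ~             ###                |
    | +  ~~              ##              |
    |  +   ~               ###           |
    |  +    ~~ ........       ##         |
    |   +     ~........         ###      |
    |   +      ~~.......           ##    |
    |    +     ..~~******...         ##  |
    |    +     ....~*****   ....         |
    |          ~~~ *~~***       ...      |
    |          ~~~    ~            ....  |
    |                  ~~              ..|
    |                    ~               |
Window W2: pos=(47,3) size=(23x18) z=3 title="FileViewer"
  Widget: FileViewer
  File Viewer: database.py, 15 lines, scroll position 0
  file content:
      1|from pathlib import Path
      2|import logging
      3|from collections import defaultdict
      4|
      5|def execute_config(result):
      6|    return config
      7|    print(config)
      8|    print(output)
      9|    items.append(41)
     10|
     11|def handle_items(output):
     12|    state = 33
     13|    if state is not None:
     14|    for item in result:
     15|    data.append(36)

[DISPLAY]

##    ┃                    ░┃                        
  ##  ┃def execute_config(r░┃                        
    ##┃    return config   ░┃                        
      ┃    print(config)   ░┃                        
      ┃    print(output)   ░┃                        
....  ┃    items.append(41)░┃                        
    ..┃                    ░┃                        
      ┃def handle_items(out░┃                        
      ┃    state = 33      ░┃                        
      ┃    if state is not ░┃                        
      ┃    for item in resu▼┃                        
      ┗━━━━━━━━━━━━━━━━━━━━━┛                        
━━━━━━━━━━━━━┛                                       
                                                     
                                                     
                                                     


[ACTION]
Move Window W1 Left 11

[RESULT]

  ┃...┃                    ░┃                        
  ┃...┃def execute_config(r░┃                        
  ┃...┃    return config   ░┃                        
  ┃...┃    print(config)   ░┃                        
  ┃...┃    print(output)   ░┃                        
  ┃...┃    items.append(41)░┃                        
  ┃...┃                    ░┃                        
  ┃...┃def handle_items(out░┃                        
..┃...┃    state = 33      ░┃                        
  ┃.~.┃    if state is not ░┃                        
  ┃━━━┃    for item in resu▼┃                        
  ┃   ┗━━━━━━━━━━━━━━━━━━━━━┛                        
━━┛                                                  
                                                     
                                                     
                                                     


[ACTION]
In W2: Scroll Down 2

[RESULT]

  ┃...┃def execute_config(r░┃                        
  ┃...┃    return config   ░┃                        
  ┃...┃    print(config)   ░┃                        
  ┃...┃    print(output)   ░┃                        
  ┃...┃    items.append(41)░┃                        
  ┃...┃                    ░┃                        
  ┃...┃def handle_items(out░┃                        
  ┃...┃    state = 33      ░┃                        
..┃...┃    if state is not ░┃                        
  ┃.~.┃    for item in resu█┃                        
  ┃━━━┃    data.append(36) ▼┃                        
  ┃   ┗━━━━━━━━━━━━━━━━━━━━━┛                        
━━┛                                                  
                                                     
                                                     
                                                     


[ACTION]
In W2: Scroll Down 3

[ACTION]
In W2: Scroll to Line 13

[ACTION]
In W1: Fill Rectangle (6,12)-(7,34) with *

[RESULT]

  ┃...┃def execute_config(r░┃                        
  ┃...┃    return config   ░┃                        
* ┃...┃    print(config)   ░┃                        
* ┃...┃    print(output)   ░┃                        
  ┃...┃    items.append(41)░┃                        
  ┃...┃                    ░┃                        
  ┃...┃def handle_items(out░┃                        
  ┃...┃    state = 33      ░┃                        
..┃...┃    if state is not ░┃                        
  ┃.~.┃    for item in resu█┃                        
  ┃━━━┃    data.append(36) ▼┃                        
  ┃   ┗━━━━━━━━━━━━━━━━━━━━━┛                        
━━┛                                                  
                                                     
                                                     
                                                     


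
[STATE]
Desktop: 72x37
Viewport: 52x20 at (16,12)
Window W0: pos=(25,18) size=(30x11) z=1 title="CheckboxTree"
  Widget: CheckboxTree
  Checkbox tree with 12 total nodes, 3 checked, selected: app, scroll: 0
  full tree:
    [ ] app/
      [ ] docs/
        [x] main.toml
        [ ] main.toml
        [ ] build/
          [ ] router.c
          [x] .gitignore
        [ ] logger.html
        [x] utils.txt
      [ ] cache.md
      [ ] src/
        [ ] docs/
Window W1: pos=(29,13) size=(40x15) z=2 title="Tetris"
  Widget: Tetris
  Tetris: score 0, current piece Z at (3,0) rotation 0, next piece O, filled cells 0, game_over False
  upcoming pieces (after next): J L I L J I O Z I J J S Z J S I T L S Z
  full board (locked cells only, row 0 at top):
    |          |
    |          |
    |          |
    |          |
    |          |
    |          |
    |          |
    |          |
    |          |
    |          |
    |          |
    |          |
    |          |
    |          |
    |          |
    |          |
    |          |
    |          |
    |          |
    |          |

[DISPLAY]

                                                    
             ┏━━━━━━━━━━━━━━━━━━━━━━━━━━━━━━━━━━━━━━
             ┃ Tetris                               
             ┠──────────────────────────────────────
             ┃          │Next:                      
             ┃          │▓▓                         
         ┏━━━┃          │▓▓                         
         ┃ Ch┃          │                           
         ┠───┃          │                           
         ┃>[-┃          │                           
         ┃   ┃          │Score:                     
         ┃   ┃          │0                          
         ┃   ┃          │                           
         ┃   ┃          │                           
         ┃   ┃          │                           
         ┃   ┗━━━━━━━━━━━━━━━━━━━━━━━━━━━━━━━━━━━━━━
         ┗━━━━━━━━━━━━━━━━━━━━━━━━━━━━┛             
                                                    
                                                    
                                                    


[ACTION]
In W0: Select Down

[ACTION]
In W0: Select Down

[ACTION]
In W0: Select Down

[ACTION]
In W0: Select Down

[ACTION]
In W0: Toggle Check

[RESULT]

                                                    
             ┏━━━━━━━━━━━━━━━━━━━━━━━━━━━━━━━━━━━━━━
             ┃ Tetris                               
             ┠──────────────────────────────────────
             ┃          │Next:                      
             ┃          │▓▓                         
         ┏━━━┃          │▓▓                         
         ┃ Ch┃          │                           
         ┠───┃          │                           
         ┃ [-┃          │                           
         ┃   ┃          │Score:                     
         ┃   ┃          │0                          
         ┃   ┃          │                           
         ┃>  ┃          │                           
         ┃   ┃          │                           
         ┃   ┗━━━━━━━━━━━━━━━━━━━━━━━━━━━━━━━━━━━━━━
         ┗━━━━━━━━━━━━━━━━━━━━━━━━━━━━┛             
                                                    
                                                    
                                                    


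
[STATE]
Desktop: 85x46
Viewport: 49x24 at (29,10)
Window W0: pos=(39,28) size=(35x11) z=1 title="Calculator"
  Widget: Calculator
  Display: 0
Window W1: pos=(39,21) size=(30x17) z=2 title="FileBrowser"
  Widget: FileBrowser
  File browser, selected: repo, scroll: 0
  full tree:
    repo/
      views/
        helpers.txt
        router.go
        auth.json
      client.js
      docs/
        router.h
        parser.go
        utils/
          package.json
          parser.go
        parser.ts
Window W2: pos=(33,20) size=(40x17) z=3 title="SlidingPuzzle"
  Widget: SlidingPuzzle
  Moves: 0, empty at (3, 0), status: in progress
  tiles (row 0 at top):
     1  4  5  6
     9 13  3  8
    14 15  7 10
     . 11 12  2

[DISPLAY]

                                                 
                                                 
                                                 
                                                 
                                                 
                                                 
                                                 
                                                 
                                                 
                                                 
    ┏━━━━━━━━━━━━━━━━━━━━━━━━━━━━━━━━━━━━━━┓     
    ┃ SlidingPuzzle                        ┃     
    ┠──────────────────────────────────────┨     
    ┃┌────┬────┬────┬────┐                 ┃     
    ┃│  1 │  4 │  5 │  6 │                 ┃     
    ┃├────┼────┼────┼────┤                 ┃     
    ┃│  9 │ 13 │  3 │  8 │                 ┃     
    ┃├────┼────┼────┼────┤                 ┃     
    ┃│ 14 │ 15 │  7 │ 10 │                 ┃┓    
    ┃├────┼────┼────┼────┤                 ┃┃    
    ┃│    │ 11 │ 12 │  2 │                 ┃┨    
    ┃└────┴────┴────┴────┘                 ┃┃    
    ┃Moves: 0                              ┃┃    
    ┃                                      ┃┃    


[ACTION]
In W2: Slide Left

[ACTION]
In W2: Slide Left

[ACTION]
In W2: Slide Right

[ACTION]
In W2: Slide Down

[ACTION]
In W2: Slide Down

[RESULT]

                                                 
                                                 
                                                 
                                                 
                                                 
                                                 
                                                 
                                                 
                                                 
                                                 
    ┏━━━━━━━━━━━━━━━━━━━━━━━━━━━━━━━━━━━━━━┓     
    ┃ SlidingPuzzle                        ┃     
    ┠──────────────────────────────────────┨     
    ┃┌────┬────┬────┬────┐                 ┃     
    ┃│  1 │  4 │  5 │  6 │                 ┃     
    ┃├────┼────┼────┼────┤                 ┃     
    ┃│  9 │    │  3 │  8 │                 ┃     
    ┃├────┼────┼────┼────┤                 ┃     
    ┃│ 14 │ 13 │  7 │ 10 │                 ┃┓    
    ┃├────┼────┼────┼────┤                 ┃┃    
    ┃│ 11 │ 15 │ 12 │  2 │                 ┃┨    
    ┃└────┴────┴────┴────┘                 ┃┃    
    ┃Moves: 5                              ┃┃    
    ┃                                      ┃┃    


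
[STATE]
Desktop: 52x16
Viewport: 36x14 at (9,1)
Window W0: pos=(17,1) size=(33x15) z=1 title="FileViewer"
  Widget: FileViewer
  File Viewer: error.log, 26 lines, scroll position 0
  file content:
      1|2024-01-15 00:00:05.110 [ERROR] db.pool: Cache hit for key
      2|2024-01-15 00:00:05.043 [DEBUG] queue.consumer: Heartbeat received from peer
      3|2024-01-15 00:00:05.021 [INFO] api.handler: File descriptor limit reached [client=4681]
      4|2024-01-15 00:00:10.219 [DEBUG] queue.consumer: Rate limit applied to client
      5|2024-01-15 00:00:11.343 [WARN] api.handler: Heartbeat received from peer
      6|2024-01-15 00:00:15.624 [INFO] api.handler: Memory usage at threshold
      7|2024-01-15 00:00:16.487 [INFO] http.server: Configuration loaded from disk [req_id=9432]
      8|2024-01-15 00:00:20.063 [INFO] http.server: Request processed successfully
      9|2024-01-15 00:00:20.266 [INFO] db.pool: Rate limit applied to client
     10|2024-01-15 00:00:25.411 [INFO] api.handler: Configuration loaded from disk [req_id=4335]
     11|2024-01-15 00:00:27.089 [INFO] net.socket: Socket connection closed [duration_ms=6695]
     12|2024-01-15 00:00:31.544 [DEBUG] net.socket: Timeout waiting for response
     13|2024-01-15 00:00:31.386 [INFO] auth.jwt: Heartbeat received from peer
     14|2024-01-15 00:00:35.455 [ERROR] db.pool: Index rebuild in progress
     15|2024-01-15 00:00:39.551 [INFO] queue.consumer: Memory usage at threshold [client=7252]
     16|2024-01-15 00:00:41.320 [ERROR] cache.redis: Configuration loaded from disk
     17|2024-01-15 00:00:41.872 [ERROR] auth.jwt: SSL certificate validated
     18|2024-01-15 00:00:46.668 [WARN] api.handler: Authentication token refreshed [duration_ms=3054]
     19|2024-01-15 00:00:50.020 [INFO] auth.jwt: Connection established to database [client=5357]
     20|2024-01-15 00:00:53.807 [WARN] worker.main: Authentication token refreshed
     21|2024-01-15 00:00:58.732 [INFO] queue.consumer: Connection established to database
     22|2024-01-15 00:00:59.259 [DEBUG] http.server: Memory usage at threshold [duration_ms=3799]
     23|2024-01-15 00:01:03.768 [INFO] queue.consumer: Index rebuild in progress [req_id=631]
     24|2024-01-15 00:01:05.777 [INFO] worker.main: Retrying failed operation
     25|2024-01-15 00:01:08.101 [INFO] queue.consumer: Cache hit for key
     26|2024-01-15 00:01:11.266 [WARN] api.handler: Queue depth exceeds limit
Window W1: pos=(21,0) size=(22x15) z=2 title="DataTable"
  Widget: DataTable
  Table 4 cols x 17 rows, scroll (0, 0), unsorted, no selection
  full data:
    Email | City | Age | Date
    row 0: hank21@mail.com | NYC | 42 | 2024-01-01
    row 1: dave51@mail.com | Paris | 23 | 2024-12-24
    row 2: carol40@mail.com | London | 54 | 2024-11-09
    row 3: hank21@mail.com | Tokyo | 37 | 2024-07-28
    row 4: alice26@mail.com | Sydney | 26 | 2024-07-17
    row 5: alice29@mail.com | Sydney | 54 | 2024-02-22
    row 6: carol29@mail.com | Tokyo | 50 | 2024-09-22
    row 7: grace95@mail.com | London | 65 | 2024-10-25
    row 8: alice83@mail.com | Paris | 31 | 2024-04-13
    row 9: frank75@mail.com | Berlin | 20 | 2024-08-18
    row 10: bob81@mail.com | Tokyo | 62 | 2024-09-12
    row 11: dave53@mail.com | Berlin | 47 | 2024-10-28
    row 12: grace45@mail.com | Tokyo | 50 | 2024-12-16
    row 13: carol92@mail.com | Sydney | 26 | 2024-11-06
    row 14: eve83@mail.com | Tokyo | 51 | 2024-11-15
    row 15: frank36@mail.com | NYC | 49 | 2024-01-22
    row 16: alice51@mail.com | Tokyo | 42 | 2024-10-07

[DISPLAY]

        ┏━━━┃ DataTable          ┃━━
        ┃ Fi┠────────────────────┨  
        ┠───┃Email           │Cit┃──
        ┃202┃────────────────┼───┃ER
        ┃202┃hank21@mail.com │NYC┃DE
        ┃202┃dave51@mail.com │Par┃IN
        ┃202┃carol40@mail.com│Lon┃DE
        ┃202┃hank21@mail.com │Tok┃WA
        ┃202┃alice26@mail.com│Syd┃IN
        ┃202┃alice29@mail.com│Syd┃IN
        ┃202┃carol29@mail.com│Tok┃IN
        ┃202┃grace95@mail.com│Lon┃IN
        ┃202┃alice83@mail.com│Par┃IN
        ┃202┗━━━━━━━━━━━━━━━━━━━━┛IN


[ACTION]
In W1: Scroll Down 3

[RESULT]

        ┏━━━┃ DataTable          ┃━━
        ┃ Fi┠────────────────────┨  
        ┠───┃Email           │Cit┃──
        ┃202┃────────────────┼───┃ER
        ┃202┃hank21@mail.com │Tok┃DE
        ┃202┃alice26@mail.com│Syd┃IN
        ┃202┃alice29@mail.com│Syd┃DE
        ┃202┃carol29@mail.com│Tok┃WA
        ┃202┃grace95@mail.com│Lon┃IN
        ┃202┃alice83@mail.com│Par┃IN
        ┃202┃frank75@mail.com│Ber┃IN
        ┃202┃bob81@mail.com  │Tok┃IN
        ┃202┃dave53@mail.com │Ber┃IN
        ┃202┗━━━━━━━━━━━━━━━━━━━━┛IN


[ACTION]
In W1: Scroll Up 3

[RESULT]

        ┏━━━┃ DataTable          ┃━━
        ┃ Fi┠────────────────────┨  
        ┠───┃Email           │Cit┃──
        ┃202┃────────────────┼───┃ER
        ┃202┃hank21@mail.com │NYC┃DE
        ┃202┃dave51@mail.com │Par┃IN
        ┃202┃carol40@mail.com│Lon┃DE
        ┃202┃hank21@mail.com │Tok┃WA
        ┃202┃alice26@mail.com│Syd┃IN
        ┃202┃alice29@mail.com│Syd┃IN
        ┃202┃carol29@mail.com│Tok┃IN
        ┃202┃grace95@mail.com│Lon┃IN
        ┃202┃alice83@mail.com│Par┃IN
        ┃202┗━━━━━━━━━━━━━━━━━━━━┛IN


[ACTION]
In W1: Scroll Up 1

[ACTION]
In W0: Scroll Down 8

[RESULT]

        ┏━━━┃ DataTable          ┃━━
        ┃ Fi┠────────────────────┨  
        ┠───┃Email           │Cit┃──
        ┃202┃────────────────┼───┃IN
        ┃202┃hank21@mail.com │NYC┃IN
        ┃202┃dave51@mail.com │Par┃IN
        ┃202┃carol40@mail.com│Lon┃DE
        ┃202┃hank21@mail.com │Tok┃IN
        ┃202┃alice26@mail.com│Syd┃ER
        ┃202┃alice29@mail.com│Syd┃IN
        ┃202┃carol29@mail.com│Tok┃ER
        ┃202┃grace95@mail.com│Lon┃ER
        ┃202┃alice83@mail.com│Par┃WA
        ┃202┗━━━━━━━━━━━━━━━━━━━━┛IN


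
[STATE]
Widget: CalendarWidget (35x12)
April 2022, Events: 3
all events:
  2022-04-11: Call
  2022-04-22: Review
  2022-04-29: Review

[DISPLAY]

             April 2022            
Mo Tu We Th Fr Sa Su               
             1  2  3               
 4  5  6  7  8  9 10               
11* 12 13 14 15 16 17              
18 19 20 21 22* 23 24              
25 26 27 28 29* 30                 
                                   
                                   
                                   
                                   
                                   


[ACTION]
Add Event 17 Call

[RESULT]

             April 2022            
Mo Tu We Th Fr Sa Su               
             1  2  3               
 4  5  6  7  8  9 10               
11* 12 13 14 15 16 17*             
18 19 20 21 22* 23 24              
25 26 27 28 29* 30                 
                                   
                                   
                                   
                                   
                                   


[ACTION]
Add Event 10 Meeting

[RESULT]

             April 2022            
Mo Tu We Th Fr Sa Su               
             1  2  3               
 4  5  6  7  8  9 10*              
11* 12 13 14 15 16 17*             
18 19 20 21 22* 23 24              
25 26 27 28 29* 30                 
                                   
                                   
                                   
                                   
                                   


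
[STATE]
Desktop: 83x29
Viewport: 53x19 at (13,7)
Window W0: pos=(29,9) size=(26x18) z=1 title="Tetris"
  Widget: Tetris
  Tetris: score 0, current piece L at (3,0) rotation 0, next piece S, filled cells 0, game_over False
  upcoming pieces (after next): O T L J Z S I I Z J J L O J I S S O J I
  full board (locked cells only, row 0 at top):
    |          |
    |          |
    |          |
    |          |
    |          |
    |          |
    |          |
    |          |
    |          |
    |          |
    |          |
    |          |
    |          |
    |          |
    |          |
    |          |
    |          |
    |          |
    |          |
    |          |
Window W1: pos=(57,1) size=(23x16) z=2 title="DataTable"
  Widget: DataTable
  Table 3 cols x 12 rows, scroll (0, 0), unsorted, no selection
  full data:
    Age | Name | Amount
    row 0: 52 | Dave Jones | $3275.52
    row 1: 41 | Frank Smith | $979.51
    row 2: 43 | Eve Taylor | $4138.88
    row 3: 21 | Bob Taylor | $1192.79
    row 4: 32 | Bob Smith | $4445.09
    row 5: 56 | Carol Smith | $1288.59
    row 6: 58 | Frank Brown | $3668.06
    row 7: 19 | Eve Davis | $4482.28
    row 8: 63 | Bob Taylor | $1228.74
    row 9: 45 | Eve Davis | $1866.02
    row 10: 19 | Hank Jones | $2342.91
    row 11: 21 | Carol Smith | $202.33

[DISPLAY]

                                            ┃41 │Fran
                                            ┃43 │Eve 
                ┏━━━━━━━━━━━━━━━━━━━━━━━━┓  ┃21 │Bob 
                ┃ Tetris                 ┃  ┃32 │Bob 
                ┠────────────────────────┨  ┃56 │Caro
                ┃          │Next:        ┃  ┃58 │Fran
                ┃          │ ░░          ┃  ┃19 │Eve 
                ┃          │░░           ┃  ┃63 │Bob 
                ┃          │             ┃  ┃45 │Eve 
                ┃          │             ┃  ┗━━━━━━━━
                ┃          │             ┃           
                ┃          │Score:       ┃           
                ┃          │0            ┃           
                ┃          │             ┃           
                ┃          │             ┃           
                ┃          │             ┃           
                ┃          │             ┃           
                ┃          │             ┃           
                ┃          │             ┃           


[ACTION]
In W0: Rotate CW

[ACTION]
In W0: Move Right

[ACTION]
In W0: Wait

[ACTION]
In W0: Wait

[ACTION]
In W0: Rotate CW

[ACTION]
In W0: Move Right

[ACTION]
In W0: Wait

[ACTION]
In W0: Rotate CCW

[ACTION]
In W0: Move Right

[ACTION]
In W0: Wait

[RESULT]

                                            ┃41 │Fran
                                            ┃43 │Eve 
                ┏━━━━━━━━━━━━━━━━━━━━━━━━┓  ┃21 │Bob 
                ┃ Tetris                 ┃  ┃32 │Bob 
                ┠────────────────────────┨  ┃56 │Caro
                ┃      ▒▒  │Next:        ┃  ┃58 │Fran
                ┃          │ ░░          ┃  ┃19 │Eve 
                ┃          │░░           ┃  ┃63 │Bob 
                ┃          │             ┃  ┃45 │Eve 
                ┃          │             ┃  ┗━━━━━━━━
                ┃          │             ┃           
                ┃          │Score:       ┃           
                ┃          │0            ┃           
                ┃          │             ┃           
                ┃          │             ┃           
                ┃          │             ┃           
                ┃          │             ┃           
                ┃          │             ┃           
                ┃          │             ┃           


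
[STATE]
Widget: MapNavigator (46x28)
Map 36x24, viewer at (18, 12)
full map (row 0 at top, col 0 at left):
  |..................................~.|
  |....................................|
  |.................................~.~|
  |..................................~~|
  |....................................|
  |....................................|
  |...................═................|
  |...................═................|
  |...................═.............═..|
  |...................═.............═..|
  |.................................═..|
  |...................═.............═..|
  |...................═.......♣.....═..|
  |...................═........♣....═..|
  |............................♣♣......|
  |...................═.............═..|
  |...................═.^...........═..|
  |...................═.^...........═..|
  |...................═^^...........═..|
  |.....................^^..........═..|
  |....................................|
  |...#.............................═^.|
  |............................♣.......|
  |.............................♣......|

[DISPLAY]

                                              
                                              
     ..................................~.     
     ....................................     
     .................................~.~     
     ..................................~~     
     ....................................     
     ....................................     
     ...................═................     
     ...................═................     
     ...................═.............═..     
     ...................═.............═..     
     .................................═..     
     ...................═.............═..     
     ..................@═.......♣.....═..     
     ...................═........♣....═..     
     ............................♣♣......     
     ...................═.............═..     
     ...................═.^...........═..     
     ...................═.^...........═..     
     ...................═^^...........═..     
     .....................^^..........═..     
     ....................................     
     ...#.............................═^.     
     ............................♣.......     
     .............................♣......     
                                              
                                              


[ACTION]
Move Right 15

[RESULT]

                                              
                                              
........................~.                    
..........................                    
.......................~.~                    
........................~~                    
..........................                    
..........................                    
.........═................                    
.........═................                    
.........═.............═..                    
.........═.............═..                    
.......................═..                    
.........═.............═..                    
.........═.......♣.....@..                    
.........═........♣....═..                    
..................♣♣......                    
.........═.............═..                    
.........═.^...........═..                    
.........═.^...........═..                    
.........═^^...........═..                    
...........^^..........═..                    
..........................                    
.......................═^.                    
..................♣.......                    
...................♣......                    
                                              
                                              


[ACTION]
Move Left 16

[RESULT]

                                              
                                              
      ..................................~.    
      ....................................    
      .................................~.~    
      ..................................~~    
      ....................................    
      ....................................    
      ...................═................    
      ...................═................    
      ...................═.............═..    
      ...................═.............═..    
      .................................═..    
      ...................═.............═..    
      .................@.═.......♣.....═..    
      ...................═........♣....═..    
      ............................♣♣......    
      ...................═.............═..    
      ...................═.^...........═..    
      ...................═.^...........═..    
      ...................═^^...........═..    
      .....................^^..........═..    
      ....................................    
      ...#.............................═^.    
      ............................♣.......    
      .............................♣......    
                                              
                                              


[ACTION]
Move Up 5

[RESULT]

                                              
                                              
                                              
                                              
                                              
                                              
                                              
      ..................................~.    
      ....................................    
      .................................~.~    
      ..................................~~    
      ....................................    
      ....................................    
      ...................═................    
      .................@.═................    
      ...................═.............═..    
      ...................═.............═..    
      .................................═..    
      ...................═.............═..    
      ...................═.......♣.....═..    
      ...................═........♣....═..    
      ............................♣♣......    
      ...................═.............═..    
      ...................═.^...........═..    
      ...................═.^...........═..    
      ...................═^^...........═..    
      .....................^^..........═..    
      ....................................    


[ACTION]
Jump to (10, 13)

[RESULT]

                                              
             .................................
             .................................
             .................................
             .................................
             .................................
             .................................
             ...................═.............
             ...................═.............
             ...................═.............
             ...................═.............
             .................................
             ...................═.............
             ...................═.......♣.....
             ..........@........═........♣....
             ............................♣♣...
             ...................═.............
             ...................═.^...........
             ...................═.^...........
             ...................═^^...........
             .....................^^..........
             .................................
             ...#.............................
             ............................♣....
             .............................♣...
                                              
                                              
                                              


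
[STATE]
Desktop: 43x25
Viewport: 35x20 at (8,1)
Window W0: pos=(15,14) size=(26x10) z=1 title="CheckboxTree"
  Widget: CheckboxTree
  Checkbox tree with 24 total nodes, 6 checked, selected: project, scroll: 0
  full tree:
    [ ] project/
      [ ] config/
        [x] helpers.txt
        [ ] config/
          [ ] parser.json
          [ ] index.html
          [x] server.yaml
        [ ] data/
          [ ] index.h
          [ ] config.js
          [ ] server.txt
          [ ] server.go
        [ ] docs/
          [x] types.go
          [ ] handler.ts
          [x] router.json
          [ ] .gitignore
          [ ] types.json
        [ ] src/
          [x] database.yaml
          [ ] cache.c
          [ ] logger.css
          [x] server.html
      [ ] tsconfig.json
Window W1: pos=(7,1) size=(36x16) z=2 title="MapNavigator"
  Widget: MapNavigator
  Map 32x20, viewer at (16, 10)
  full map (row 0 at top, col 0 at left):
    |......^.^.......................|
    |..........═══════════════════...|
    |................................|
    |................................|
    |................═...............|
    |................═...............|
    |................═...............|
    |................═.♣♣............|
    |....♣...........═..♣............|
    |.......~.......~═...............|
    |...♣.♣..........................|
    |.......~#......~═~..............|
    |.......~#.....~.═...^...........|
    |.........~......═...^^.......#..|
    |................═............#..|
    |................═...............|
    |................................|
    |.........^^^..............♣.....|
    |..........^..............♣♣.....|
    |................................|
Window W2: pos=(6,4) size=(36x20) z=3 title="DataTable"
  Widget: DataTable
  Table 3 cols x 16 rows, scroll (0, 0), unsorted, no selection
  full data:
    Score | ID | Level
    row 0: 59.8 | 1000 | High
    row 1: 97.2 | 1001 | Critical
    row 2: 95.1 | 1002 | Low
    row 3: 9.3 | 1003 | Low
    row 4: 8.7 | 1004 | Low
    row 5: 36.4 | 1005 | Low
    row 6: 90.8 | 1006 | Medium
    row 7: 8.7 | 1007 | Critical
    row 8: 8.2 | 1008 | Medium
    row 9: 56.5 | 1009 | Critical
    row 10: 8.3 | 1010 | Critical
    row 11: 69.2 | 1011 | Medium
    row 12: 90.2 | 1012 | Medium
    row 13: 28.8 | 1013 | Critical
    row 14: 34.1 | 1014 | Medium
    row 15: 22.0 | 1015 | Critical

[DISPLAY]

━━━━━━━━━━━━━━━━━━━━━━━━━━━━━━━━━━┓
 MapNavigator                     ┃
──────────────────────────────────┨
━━━━━━━━━━━━━━━━━━━━━━━━━━━━━━━━━┓┃
DataTable                        ┃┃
─────────────────────────────────┨┃
core│ID  │Level                  ┃┃
────┼────┼────────               ┃┃
9.8 │1000│High                   ┃┃
7.2 │1001│Critical               ┃┃
5.1 │1002│Low                    ┃┃
.3  │1003│Low                    ┃┃
.7  │1004│Low                    ┃┃
6.4 │1005│Low                    ┃┃
0.8 │1006│Medium                 ┃┃
.7  │1007│Critical               ┃┛
.2  │1008│Medium                 ┃ 
6.5 │1009│Critical               ┃ 
.3  │1010│Critical               ┃ 
9.2 │1011│Medium                 ┃ 


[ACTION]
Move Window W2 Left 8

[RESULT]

━━━━━━━━━━━━━━━━━━━━━━━━━━━━━━━━━━┓
 MapNavigator                     ┃
──────────────────────────────────┨
━━━━━━━━━━━━━━━━━━━━━━━━━━━┓..... ┃
ble                        ┃..... ┃
───────────────────────────┨..... ┃
D  │Level                  ┃..... ┃
───┼────────               ┃..... ┃
000│High                   ┃..... ┃
001│Critical               ┃..... ┃
002│Low                    ┃..... ┃
003│Low                    ┃..... ┃
004│Low                    ┃..#.. ┃
005│Low                    ┃..#.. ┃
006│Medium                 ┃..... ┃
007│Critical               ┃━━━━━━┛
008│Medium                 ┃    ┃  
009│Critical               ┃    ┃  
010│Critical               ┃    ┃  
011│Medium                 ┃    ┃  


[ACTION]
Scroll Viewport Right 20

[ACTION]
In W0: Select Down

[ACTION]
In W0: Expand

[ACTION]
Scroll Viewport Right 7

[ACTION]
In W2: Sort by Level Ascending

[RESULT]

━━━━━━━━━━━━━━━━━━━━━━━━━━━━━━━━━━┓
 MapNavigator                     ┃
──────────────────────────────────┨
━━━━━━━━━━━━━━━━━━━━━━━━━━━┓..... ┃
ble                        ┃..... ┃
───────────────────────────┨..... ┃
D  │Level  ▲               ┃..... ┃
───┼────────               ┃..... ┃
001│Critical               ┃..... ┃
007│Critical               ┃..... ┃
009│Critical               ┃..... ┃
010│Critical               ┃..... ┃
013│Critical               ┃..#.. ┃
015│Critical               ┃..#.. ┃
000│High                   ┃..... ┃
002│Low                    ┃━━━━━━┛
003│Low                    ┃    ┃  
004│Low                    ┃    ┃  
005│Low                    ┃    ┃  
006│Medium                 ┃    ┃  
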